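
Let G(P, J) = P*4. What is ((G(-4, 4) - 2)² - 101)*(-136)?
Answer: -30328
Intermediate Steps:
G(P, J) = 4*P
((G(-4, 4) - 2)² - 101)*(-136) = ((4*(-4) - 2)² - 101)*(-136) = ((-16 - 2)² - 101)*(-136) = ((-18)² - 101)*(-136) = (324 - 101)*(-136) = 223*(-136) = -30328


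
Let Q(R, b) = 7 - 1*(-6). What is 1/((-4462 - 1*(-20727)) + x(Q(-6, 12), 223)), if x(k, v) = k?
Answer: 1/16278 ≈ 6.1433e-5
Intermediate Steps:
Q(R, b) = 13 (Q(R, b) = 7 + 6 = 13)
1/((-4462 - 1*(-20727)) + x(Q(-6, 12), 223)) = 1/((-4462 - 1*(-20727)) + 13) = 1/((-4462 + 20727) + 13) = 1/(16265 + 13) = 1/16278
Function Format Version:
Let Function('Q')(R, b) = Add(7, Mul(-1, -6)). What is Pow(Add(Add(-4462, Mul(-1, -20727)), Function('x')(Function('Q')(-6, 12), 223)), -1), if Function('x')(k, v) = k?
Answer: Rational(1, 16278) ≈ 6.1433e-5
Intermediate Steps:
Function('Q')(R, b) = 13 (Function('Q')(R, b) = Add(7, 6) = 13)
Pow(Add(Add(-4462, Mul(-1, -20727)), Function('x')(Function('Q')(-6, 12), 223)), -1) = Pow(Add(Add(-4462, Mul(-1, -20727)), 13), -1) = Pow(Add(Add(-4462, 20727), 13), -1) = Pow(Add(16265, 13), -1) = Pow(16278, -1) = Rational(1, 16278)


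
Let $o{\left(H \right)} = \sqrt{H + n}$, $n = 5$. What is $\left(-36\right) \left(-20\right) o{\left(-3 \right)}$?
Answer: $720 \sqrt{2} \approx 1018.2$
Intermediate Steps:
$o{\left(H \right)} = \sqrt{5 + H}$ ($o{\left(H \right)} = \sqrt{H + 5} = \sqrt{5 + H}$)
$\left(-36\right) \left(-20\right) o{\left(-3 \right)} = \left(-36\right) \left(-20\right) \sqrt{5 - 3} = 720 \sqrt{2}$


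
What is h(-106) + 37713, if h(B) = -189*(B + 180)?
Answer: 23727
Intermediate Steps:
h(B) = -34020 - 189*B (h(B) = -189*(180 + B) = -34020 - 189*B)
h(-106) + 37713 = (-34020 - 189*(-106)) + 37713 = (-34020 + 20034) + 37713 = -13986 + 37713 = 23727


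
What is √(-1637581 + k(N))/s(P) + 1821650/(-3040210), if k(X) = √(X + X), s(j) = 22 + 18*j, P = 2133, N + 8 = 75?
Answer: -182165/304021 + I*√(1637581 - √134)/38416 ≈ -0.59919 + 0.033311*I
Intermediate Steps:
N = 67 (N = -8 + 75 = 67)
k(X) = √2*√X (k(X) = √(2*X) = √2*√X)
√(-1637581 + k(N))/s(P) + 1821650/(-3040210) = √(-1637581 + √2*√67)/(22 + 18*2133) + 1821650/(-3040210) = √(-1637581 + √134)/(22 + 38394) + 1821650*(-1/3040210) = √(-1637581 + √134)/38416 - 182165/304021 = -182165/304021 + √(-1637581 + √134)/38416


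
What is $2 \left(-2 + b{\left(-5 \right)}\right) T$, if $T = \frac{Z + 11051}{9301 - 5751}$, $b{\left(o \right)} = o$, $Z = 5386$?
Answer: $- \frac{115059}{1775} \approx -64.822$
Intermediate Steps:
$T = \frac{16437}{3550}$ ($T = \frac{5386 + 11051}{9301 - 5751} = \frac{16437}{3550} \approx 4.6301$)
$2 \left(-2 + b{\left(-5 \right)}\right) T = 2 \left(-2 - 5\right) \frac{16437}{3550} = 2 \left(-7\right) \frac{16437}{3550} = \left(-14\right) \frac{16437}{3550} = - \frac{115059}{1775}$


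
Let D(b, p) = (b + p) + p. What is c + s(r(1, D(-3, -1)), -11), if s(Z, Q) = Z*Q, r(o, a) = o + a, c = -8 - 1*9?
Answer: 27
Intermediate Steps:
D(b, p) = b + 2*p
c = -17 (c = -8 - 9 = -17)
r(o, a) = a + o
s(Z, Q) = Q*Z
c + s(r(1, D(-3, -1)), -11) = -17 - 11*((-3 + 2*(-1)) + 1) = -17 - 11*((-3 - 2) + 1) = -17 - 11*(-5 + 1) = -17 - 11*(-4) = -17 + 44 = 27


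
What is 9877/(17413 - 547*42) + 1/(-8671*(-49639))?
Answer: -51219952444/28838124523 ≈ -1.7761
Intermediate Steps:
9877/(17413 - 547*42) + 1/(-8671*(-49639)) = 9877/(17413 - 22974) - 1/8671*(-1/49639) = 9877/(-5561) + 1/430419769 = 9877*(-1/5561) + 1/430419769 = -119/67 + 1/430419769 = -51219952444/28838124523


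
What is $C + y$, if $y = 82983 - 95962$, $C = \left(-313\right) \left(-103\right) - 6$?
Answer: $19254$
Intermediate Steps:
$C = 32233$ ($C = 32239 - 6 = 32233$)
$y = -12979$ ($y = 82983 - 95962 = -12979$)
$C + y = 32233 - 12979 = 19254$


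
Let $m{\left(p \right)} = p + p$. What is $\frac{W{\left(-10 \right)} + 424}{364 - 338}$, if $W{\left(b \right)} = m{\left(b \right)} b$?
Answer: $24$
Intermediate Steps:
$m{\left(p \right)} = 2 p$
$W{\left(b \right)} = 2 b^{2}$ ($W{\left(b \right)} = 2 b b = 2 b^{2}$)
$\frac{W{\left(-10 \right)} + 424}{364 - 338} = \frac{2 \left(-10\right)^{2} + 424}{364 - 338} = \frac{2 \cdot 100 + 424}{26} = \left(200 + 424\right) \frac{1}{26} = 624 \cdot \frac{1}{26} = 24$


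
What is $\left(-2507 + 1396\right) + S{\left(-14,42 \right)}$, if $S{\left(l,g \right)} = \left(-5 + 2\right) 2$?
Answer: $-1117$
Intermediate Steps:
$S{\left(l,g \right)} = -6$ ($S{\left(l,g \right)} = \left(-3\right) 2 = -6$)
$\left(-2507 + 1396\right) + S{\left(-14,42 \right)} = \left(-2507 + 1396\right) - 6 = -1111 - 6 = -1117$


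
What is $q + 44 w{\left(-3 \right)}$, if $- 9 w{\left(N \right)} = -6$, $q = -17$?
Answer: $\frac{37}{3} \approx 12.333$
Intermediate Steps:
$w{\left(N \right)} = \frac{2}{3}$ ($w{\left(N \right)} = \left(- \frac{1}{9}\right) \left(-6\right) = \frac{2}{3}$)
$q + 44 w{\left(-3 \right)} = -17 + 44 \cdot \frac{2}{3} = -17 + \frac{88}{3} = \frac{37}{3}$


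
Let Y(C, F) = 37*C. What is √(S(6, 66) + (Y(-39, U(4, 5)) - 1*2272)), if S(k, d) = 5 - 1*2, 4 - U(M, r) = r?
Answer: 8*I*√58 ≈ 60.926*I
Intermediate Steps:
U(M, r) = 4 - r
S(k, d) = 3 (S(k, d) = 5 - 2 = 3)
√(S(6, 66) + (Y(-39, U(4, 5)) - 1*2272)) = √(3 + (37*(-39) - 1*2272)) = √(3 + (-1443 - 2272)) = √(3 - 3715) = √(-3712) = 8*I*√58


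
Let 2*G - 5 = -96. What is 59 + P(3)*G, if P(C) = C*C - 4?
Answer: -337/2 ≈ -168.50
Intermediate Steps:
G = -91/2 (G = 5/2 + (½)*(-96) = 5/2 - 48 = -91/2 ≈ -45.500)
P(C) = -4 + C² (P(C) = C² - 4 = -4 + C²)
59 + P(3)*G = 59 + (-4 + 3²)*(-91/2) = 59 + (-4 + 9)*(-91/2) = 59 + 5*(-91/2) = 59 - 455/2 = -337/2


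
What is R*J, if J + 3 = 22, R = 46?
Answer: 874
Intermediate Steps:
J = 19 (J = -3 + 22 = 19)
R*J = 46*19 = 874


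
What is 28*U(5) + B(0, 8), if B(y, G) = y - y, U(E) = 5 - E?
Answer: 0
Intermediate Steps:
B(y, G) = 0
28*U(5) + B(0, 8) = 28*(5 - 1*5) + 0 = 28*(5 - 5) + 0 = 28*0 + 0 = 0 + 0 = 0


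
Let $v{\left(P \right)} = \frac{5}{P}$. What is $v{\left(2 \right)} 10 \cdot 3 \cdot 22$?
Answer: $1650$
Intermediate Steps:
$v{\left(2 \right)} 10 \cdot 3 \cdot 22 = \frac{5}{2} \cdot 10 \cdot 3 \cdot 22 = 5 \cdot \frac{1}{2} \cdot 30 \cdot 22 = \frac{5}{2} \cdot 30 \cdot 22 = 75 \cdot 22 = 1650$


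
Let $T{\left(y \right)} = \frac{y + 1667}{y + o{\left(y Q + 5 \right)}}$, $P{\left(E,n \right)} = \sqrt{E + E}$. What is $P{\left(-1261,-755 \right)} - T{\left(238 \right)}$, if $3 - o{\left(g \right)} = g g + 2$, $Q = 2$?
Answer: $\frac{1905}{231122} + i \sqrt{2522} \approx 0.0082424 + 50.22 i$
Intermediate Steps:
$P{\left(E,n \right)} = \sqrt{2} \sqrt{E}$ ($P{\left(E,n \right)} = \sqrt{2 E} = \sqrt{2} \sqrt{E}$)
$o{\left(g \right)} = 1 - g^{2}$ ($o{\left(g \right)} = 3 - \left(g g + 2\right) = 3 - \left(g^{2} + 2\right) = 3 - \left(2 + g^{2}\right) = 1 - g^{2}$)
$T{\left(y \right)} = \frac{1667 + y}{1 + y - \left(5 + 2 y\right)^{2}}$ ($T{\left(y \right)} = \frac{y + 1667}{y - \left(-1 + \left(y 2 + 5\right)^{2}\right)} = \frac{1667 + y}{y - \left(-1 + \left(2 y + 5\right)^{2}\right)} = \frac{1667 + y}{y - \left(-1 + \left(5 + 2 y\right)^{2}\right)} = \frac{1667 + y}{1 + y - \left(5 + 2 y\right)^{2}}$)
$P{\left(-1261,-755 \right)} - T{\left(238 \right)} = \sqrt{2} \sqrt{-1261} - \frac{1667 + 238}{1 + 238 - \left(5 + 2 \cdot 238\right)^{2}} = \sqrt{2} i \sqrt{1261} - \frac{1}{1 + 238 - \left(5 + 476\right)^{2}} \cdot 1905 = i \sqrt{2522} - \frac{1}{1 + 238 - 481^{2}} \cdot 1905 = i \sqrt{2522} - \frac{1}{1 + 238 - 231361} \cdot 1905 = i \sqrt{2522} - \frac{1}{-231122} \cdot 1905 = i \sqrt{2522} - \left(- \frac{1}{231122}\right) 1905 = i \sqrt{2522} - - \frac{1905}{231122} = i \sqrt{2522} + \frac{1905}{231122} = \frac{1905}{231122} + i \sqrt{2522}$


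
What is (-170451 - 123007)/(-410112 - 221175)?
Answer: 293458/631287 ≈ 0.46486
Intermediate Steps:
(-170451 - 123007)/(-410112 - 221175) = -293458/(-631287) = -293458*(-1/631287) = 293458/631287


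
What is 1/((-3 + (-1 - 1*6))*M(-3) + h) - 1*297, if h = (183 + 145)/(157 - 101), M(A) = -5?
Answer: -116120/391 ≈ -296.98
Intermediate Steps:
h = 41/7 (h = 328/56 = 328*(1/56) = 41/7 ≈ 5.8571)
1/((-3 + (-1 - 1*6))*M(-3) + h) - 1*297 = 1/((-3 + (-1 - 1*6))*(-5) + 41/7) - 1*297 = 1/((-3 + (-1 - 6))*(-5) + 41/7) - 297 = 1/((-3 - 7)*(-5) + 41/7) - 297 = 1/(-10*(-5) + 41/7) - 297 = 1/(50 + 41/7) - 297 = 1/(391/7) - 297 = 7/391 - 297 = -116120/391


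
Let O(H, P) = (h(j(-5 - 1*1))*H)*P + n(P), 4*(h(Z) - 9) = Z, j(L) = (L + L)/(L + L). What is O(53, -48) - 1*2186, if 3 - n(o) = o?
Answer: -25667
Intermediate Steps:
j(L) = 1 (j(L) = (2*L)/((2*L)) = (2*L)*(1/(2*L)) = 1)
h(Z) = 9 + Z/4
n(o) = 3 - o
O(H, P) = 3 - P + 37*H*P/4 (O(H, P) = ((9 + (1/4)*1)*H)*P + (3 - P) = ((9 + 1/4)*H)*P + (3 - P) = (37*H/4)*P + (3 - P) = 37*H*P/4 + (3 - P) = 3 - P + 37*H*P/4)
O(53, -48) - 1*2186 = (3 - 1*(-48) + (37/4)*53*(-48)) - 1*2186 = (3 + 48 - 23532) - 2186 = -23481 - 2186 = -25667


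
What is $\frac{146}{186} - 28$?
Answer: $- \frac{2531}{93} \approx -27.215$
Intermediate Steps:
$\frac{146}{186} - 28 = 146 \cdot \frac{1}{186} - 28 = \frac{73}{93} - 28 = - \frac{2531}{93}$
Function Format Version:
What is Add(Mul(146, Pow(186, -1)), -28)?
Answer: Rational(-2531, 93) ≈ -27.215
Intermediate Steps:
Add(Mul(146, Pow(186, -1)), -28) = Add(Mul(146, Rational(1, 186)), -28) = Add(Rational(73, 93), -28) = Rational(-2531, 93)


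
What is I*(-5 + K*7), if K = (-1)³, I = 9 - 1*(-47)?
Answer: -672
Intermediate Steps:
I = 56 (I = 9 + 47 = 56)
K = -1
I*(-5 + K*7) = 56*(-5 - 1*7) = 56*(-5 - 7) = 56*(-12) = -672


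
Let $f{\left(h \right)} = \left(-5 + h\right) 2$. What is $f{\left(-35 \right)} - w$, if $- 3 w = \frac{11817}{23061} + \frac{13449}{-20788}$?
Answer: $- \frac{12790954657}{159797356} \approx -80.045$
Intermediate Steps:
$f{\left(h \right)} = -10 + 2 h$
$w = \frac{7166177}{159797356}$ ($w = - \frac{\frac{11817}{23061} + \frac{13449}{-20788}}{3} = - \frac{11817 \cdot \frac{1}{23061} + 13449 \left(- \frac{1}{20788}\right)}{3} = - \frac{\frac{3939}{7687} - \frac{13449}{20788}}{3} = \left(- \frac{1}{3}\right) \left(- \frac{21498531}{159797356}\right) = \frac{7166177}{159797356} \approx 0.044845$)
$f{\left(-35 \right)} - w = \left(-10 + 2 \left(-35\right)\right) - \frac{7166177}{159797356} = \left(-10 - 70\right) - \frac{7166177}{159797356} = -80 - \frac{7166177}{159797356} = - \frac{12790954657}{159797356}$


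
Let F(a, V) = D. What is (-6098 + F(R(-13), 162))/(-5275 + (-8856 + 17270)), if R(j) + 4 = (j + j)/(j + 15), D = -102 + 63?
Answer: -6137/3139 ≈ -1.9551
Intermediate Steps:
D = -39
R(j) = -4 + 2*j/(15 + j) (R(j) = -4 + (j + j)/(j + 15) = -4 + (2*j)/(15 + j) = -4 + 2*j/(15 + j))
F(a, V) = -39
(-6098 + F(R(-13), 162))/(-5275 + (-8856 + 17270)) = (-6098 - 39)/(-5275 + (-8856 + 17270)) = -6137/(-5275 + 8414) = -6137/3139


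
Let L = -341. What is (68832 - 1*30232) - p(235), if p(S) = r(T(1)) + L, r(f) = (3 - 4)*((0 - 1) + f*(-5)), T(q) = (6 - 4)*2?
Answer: 38920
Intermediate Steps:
T(q) = 4 (T(q) = 2*2 = 4)
r(f) = 1 + 5*f (r(f) = -(-1 - 5*f) = 1 + 5*f)
p(S) = -320 (p(S) = (1 + 5*4) - 341 = (1 + 20) - 341 = 21 - 341 = -320)
(68832 - 1*30232) - p(235) = (68832 - 1*30232) - 1*(-320) = (68832 - 30232) + 320 = 38600 + 320 = 38920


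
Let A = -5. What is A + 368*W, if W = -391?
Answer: -143893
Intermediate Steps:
A + 368*W = -5 + 368*(-391) = -5 - 143888 = -143893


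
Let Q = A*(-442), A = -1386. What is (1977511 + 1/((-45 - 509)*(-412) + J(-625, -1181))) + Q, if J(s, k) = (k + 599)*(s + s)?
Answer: 2475504877005/955748 ≈ 2.5901e+6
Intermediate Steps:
J(s, k) = 2*s*(599 + k) (J(s, k) = (599 + k)*(2*s) = 2*s*(599 + k))
Q = 612612 (Q = -1386*(-442) = 612612)
(1977511 + 1/((-45 - 509)*(-412) + J(-625, -1181))) + Q = (1977511 + 1/((-45 - 509)*(-412) + 2*(-625)*(599 - 1181))) + 612612 = (1977511 + 1/(-554*(-412) + 2*(-625)*(-582))) + 612612 = (1977511 + 1/(228248 + 727500)) + 612612 = (1977511 + 1/955748) + 612612 = 1890002183229/955748 + 612612 = 2475504877005/955748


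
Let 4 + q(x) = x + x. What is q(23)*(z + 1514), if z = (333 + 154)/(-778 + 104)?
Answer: 21418929/337 ≈ 63558.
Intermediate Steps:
z = -487/674 (z = 487/(-674) = 487*(-1/674) = -487/674 ≈ -0.72255)
q(x) = -4 + 2*x (q(x) = -4 + (x + x) = -4 + 2*x)
q(23)*(z + 1514) = (-4 + 2*23)*(-487/674 + 1514) = (-4 + 46)*(1019949/674) = 42*(1019949/674) = 21418929/337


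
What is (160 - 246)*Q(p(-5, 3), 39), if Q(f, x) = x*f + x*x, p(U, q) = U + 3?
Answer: -124098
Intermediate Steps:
p(U, q) = 3 + U
Q(f, x) = x² + f*x (Q(f, x) = f*x + x² = x² + f*x)
(160 - 246)*Q(p(-5, 3), 39) = (160 - 246)*(39*((3 - 5) + 39)) = -3354*(-2 + 39) = -3354*37 = -86*1443 = -124098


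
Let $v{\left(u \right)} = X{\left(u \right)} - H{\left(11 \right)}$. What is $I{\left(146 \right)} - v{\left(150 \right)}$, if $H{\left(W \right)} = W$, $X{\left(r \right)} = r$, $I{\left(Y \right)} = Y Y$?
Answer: $21177$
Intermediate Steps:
$I{\left(Y \right)} = Y^{2}$
$v{\left(u \right)} = -11 + u$ ($v{\left(u \right)} = u - 11 = -11 + u$)
$I{\left(146 \right)} - v{\left(150 \right)} = 146^{2} - \left(-11 + 150\right) = 21316 - 139 = 21177$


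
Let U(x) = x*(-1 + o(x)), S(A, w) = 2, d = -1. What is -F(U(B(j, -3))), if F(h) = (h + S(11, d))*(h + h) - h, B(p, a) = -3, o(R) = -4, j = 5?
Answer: -495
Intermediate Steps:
U(x) = -5*x (U(x) = x*(-1 - 4) = x*(-5) = -5*x)
F(h) = -h + 2*h*(2 + h) (F(h) = (h + 2)*(h + h) - h = (2 + h)*(2*h) - h = 2*h*(2 + h) - h = -h + 2*h*(2 + h))
-F(U(B(j, -3))) = -(-5*(-3))*(3 + 2*(-5*(-3))) = -15*(3 + 2*15) = -15*(3 + 30) = -15*33 = -1*495 = -495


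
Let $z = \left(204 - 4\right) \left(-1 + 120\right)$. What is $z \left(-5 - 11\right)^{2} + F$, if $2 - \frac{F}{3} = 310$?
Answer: $6091876$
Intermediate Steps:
$F = -924$ ($F = 6 - 930 = -924$)
$z = 23800$ ($z = 200 \cdot 119 = 23800$)
$z \left(-5 - 11\right)^{2} + F = 23800 \left(-5 - 11\right)^{2} - 924 = 23800 \left(-16\right)^{2} - 924 = 23800 \cdot 256 - 924 = 6092800 - 924 = 6091876$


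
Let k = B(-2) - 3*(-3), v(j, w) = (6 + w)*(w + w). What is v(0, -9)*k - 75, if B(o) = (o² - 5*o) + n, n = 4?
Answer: 1383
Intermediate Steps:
v(j, w) = 2*w*(6 + w) (v(j, w) = (6 + w)*(2*w) = 2*w*(6 + w))
B(o) = 4 + o² - 5*o (B(o) = (o² - 5*o) + 4 = 4 + o² - 5*o)
k = 27 (k = (4 + (-2)² - 5*(-2)) - 3*(-3) = (4 + 4 + 10) + 9 = 18 + 9 = 27)
v(0, -9)*k - 75 = (2*(-9)*(6 - 9))*27 - 75 = (2*(-9)*(-3))*27 - 75 = 54*27 - 75 = 1458 - 75 = 1383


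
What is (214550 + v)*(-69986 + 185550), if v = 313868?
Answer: 61066097752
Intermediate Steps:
(214550 + v)*(-69986 + 185550) = (214550 + 313868)*(-69986 + 185550) = 528418*115564 = 61066097752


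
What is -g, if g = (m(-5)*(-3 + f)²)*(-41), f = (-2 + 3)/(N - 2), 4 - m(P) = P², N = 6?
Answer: -104181/16 ≈ -6511.3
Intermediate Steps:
m(P) = 4 - P²
f = ¼ (f = (-2 + 3)/(6 - 2) = 1/4 = 1*(¼) = ¼ ≈ 0.25000)
g = 104181/16 (g = ((4 - 1*(-5)²)*(-3 + ¼)²)*(-41) = ((4 - 1*25)*(-11/4)²)*(-41) = ((4 - 25)*(121/16))*(-41) = -21*121/16*(-41) = -2541/16*(-41) = 104181/16 ≈ 6511.3)
-g = -1*104181/16 = -104181/16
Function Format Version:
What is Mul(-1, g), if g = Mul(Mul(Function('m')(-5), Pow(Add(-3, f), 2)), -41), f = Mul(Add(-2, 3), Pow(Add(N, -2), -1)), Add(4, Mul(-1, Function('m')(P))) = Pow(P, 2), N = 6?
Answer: Rational(-104181, 16) ≈ -6511.3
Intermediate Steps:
Function('m')(P) = Add(4, Mul(-1, Pow(P, 2)))
f = Rational(1, 4) (f = Mul(Add(-2, 3), Pow(Add(6, -2), -1)) = Mul(1, Pow(4, -1)) = Mul(1, Rational(1, 4)) = Rational(1, 4) ≈ 0.25000)
g = Rational(104181, 16) (g = Mul(Mul(Add(4, Mul(-1, Pow(-5, 2))), Pow(Add(-3, Rational(1, 4)), 2)), -41) = Mul(Mul(Add(4, Mul(-1, 25)), Pow(Rational(-11, 4), 2)), -41) = Mul(Mul(Add(4, -25), Rational(121, 16)), -41) = Mul(Mul(-21, Rational(121, 16)), -41) = Mul(Rational(-2541, 16), -41) = Rational(104181, 16) ≈ 6511.3)
Mul(-1, g) = Mul(-1, Rational(104181, 16)) = Rational(-104181, 16)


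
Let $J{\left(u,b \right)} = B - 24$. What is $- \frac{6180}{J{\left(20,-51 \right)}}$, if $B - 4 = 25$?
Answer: $-1236$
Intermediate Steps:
$B = 29$ ($B = 4 + 25 = 29$)
$J{\left(u,b \right)} = 5$ ($J{\left(u,b \right)} = 29 - 24 = 5$)
$- \frac{6180}{J{\left(20,-51 \right)}} = - \frac{6180}{5} = \left(-6180\right) \frac{1}{5} = -1236$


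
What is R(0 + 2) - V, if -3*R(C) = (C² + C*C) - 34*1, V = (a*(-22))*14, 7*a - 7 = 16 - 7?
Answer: 2138/3 ≈ 712.67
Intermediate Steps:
a = 16/7 (a = 1 + (16 - 7)/7 = 1 + (⅐)*9 = 1 + 9/7 = 16/7 ≈ 2.2857)
V = -704 (V = ((16/7)*(-22))*14 = -352/7*14 = -704)
R(C) = 34/3 - 2*C²/3 (R(C) = -((C² + C*C) - 34*1)/3 = -((C² + C²) - 34)/3 = -(2*C² - 34)/3 = -(-34 + 2*C²)/3 = 34/3 - 2*C²/3)
R(0 + 2) - V = (34/3 - 2*(0 + 2)²/3) - 1*(-704) = (34/3 - ⅔*2²) + 704 = (34/3 - ⅔*4) + 704 = (34/3 - 8/3) + 704 = 26/3 + 704 = 2138/3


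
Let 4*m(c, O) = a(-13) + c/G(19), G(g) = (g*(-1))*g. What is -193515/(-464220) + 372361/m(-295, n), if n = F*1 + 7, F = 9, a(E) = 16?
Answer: 16640486283203/187885308 ≈ 88567.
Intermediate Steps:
G(g) = -g² (G(g) = (-g)*g = -g²)
n = 16 (n = 9*1 + 7 = 9 + 7 = 16)
m(c, O) = 4 - c/1444 (m(c, O) = (16 + c/((-1*19²)))/4 = (16 + c/((-1*361)))/4 = (16 + c/(-361))/4 = (16 + c*(-1/361))/4 = (16 - c/361)/4 = 4 - c/1444)
-193515/(-464220) + 372361/m(-295, n) = -193515/(-464220) + 372361/(4 - 1/1444*(-295)) = -193515*(-1/464220) + 372361/(4 + 295/1444) = 12901/30948 + 372361/(6071/1444) = 12901/30948 + 372361*(1444/6071) = 12901/30948 + 537689284/6071 = 16640486283203/187885308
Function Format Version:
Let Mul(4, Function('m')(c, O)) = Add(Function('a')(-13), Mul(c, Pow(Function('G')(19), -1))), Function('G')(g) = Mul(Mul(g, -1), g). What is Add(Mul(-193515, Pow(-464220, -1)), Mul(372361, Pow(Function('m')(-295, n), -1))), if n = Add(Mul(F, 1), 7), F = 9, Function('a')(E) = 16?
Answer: Rational(16640486283203, 187885308) ≈ 88567.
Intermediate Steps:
Function('G')(g) = Mul(-1, Pow(g, 2)) (Function('G')(g) = Mul(Mul(-1, g), g) = Mul(-1, Pow(g, 2)))
n = 16 (n = Add(Mul(9, 1), 7) = Add(9, 7) = 16)
Function('m')(c, O) = Add(4, Mul(Rational(-1, 1444), c)) (Function('m')(c, O) = Mul(Rational(1, 4), Add(16, Mul(c, Pow(Mul(-1, Pow(19, 2)), -1)))) = Mul(Rational(1, 4), Add(16, Mul(c, Pow(Mul(-1, 361), -1)))) = Mul(Rational(1, 4), Add(16, Mul(c, Pow(-361, -1)))) = Mul(Rational(1, 4), Add(16, Mul(c, Rational(-1, 361)))) = Mul(Rational(1, 4), Add(16, Mul(Rational(-1, 361), c))) = Add(4, Mul(Rational(-1, 1444), c)))
Add(Mul(-193515, Pow(-464220, -1)), Mul(372361, Pow(Function('m')(-295, n), -1))) = Add(Mul(-193515, Pow(-464220, -1)), Mul(372361, Pow(Add(4, Mul(Rational(-1, 1444), -295)), -1))) = Add(Mul(-193515, Rational(-1, 464220)), Mul(372361, Pow(Add(4, Rational(295, 1444)), -1))) = Add(Rational(12901, 30948), Mul(372361, Pow(Rational(6071, 1444), -1))) = Add(Rational(12901, 30948), Mul(372361, Rational(1444, 6071))) = Add(Rational(12901, 30948), Rational(537689284, 6071)) = Rational(16640486283203, 187885308)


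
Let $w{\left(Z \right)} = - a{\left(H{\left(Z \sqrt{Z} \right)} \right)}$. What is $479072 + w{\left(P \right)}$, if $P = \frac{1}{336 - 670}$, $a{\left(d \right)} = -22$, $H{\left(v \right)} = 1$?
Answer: $479094$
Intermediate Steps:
$P = - \frac{1}{334}$ ($P = \frac{1}{-334} = - \frac{1}{334} \approx -0.002994$)
$w{\left(Z \right)} = 22$ ($w{\left(Z \right)} = \left(-1\right) \left(-22\right) = 22$)
$479072 + w{\left(P \right)} = 479072 + 22 = 479094$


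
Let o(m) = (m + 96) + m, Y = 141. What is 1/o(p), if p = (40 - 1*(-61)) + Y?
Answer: 1/580 ≈ 0.0017241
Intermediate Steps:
p = 242 (p = (40 - 1*(-61)) + 141 = (40 + 61) + 141 = 101 + 141 = 242)
o(m) = 96 + 2*m (o(m) = (96 + m) + m = 96 + 2*m)
1/o(p) = 1/(96 + 2*242) = 1/(96 + 484) = 1/580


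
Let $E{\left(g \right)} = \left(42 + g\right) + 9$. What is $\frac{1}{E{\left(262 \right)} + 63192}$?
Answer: $\frac{1}{63505} \approx 1.5747 \cdot 10^{-5}$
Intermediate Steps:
$E{\left(g \right)} = 51 + g$
$\frac{1}{E{\left(262 \right)} + 63192} = \frac{1}{\left(51 + 262\right) + 63192} = \frac{1}{313 + 63192} = \frac{1}{63505}$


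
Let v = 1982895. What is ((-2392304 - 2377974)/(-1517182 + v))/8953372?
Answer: -2385139/2084850867118 ≈ -1.1440e-6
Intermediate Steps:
((-2392304 - 2377974)/(-1517182 + v))/8953372 = ((-2392304 - 2377974)/(-1517182 + 1982895))/8953372 = -4770278/465713*(1/8953372) = -4770278*1/465713*(1/8953372) = -4770278/465713*1/8953372 = -2385139/2084850867118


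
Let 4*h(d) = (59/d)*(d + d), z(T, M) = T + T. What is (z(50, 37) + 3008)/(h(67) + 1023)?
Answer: 6216/2105 ≈ 2.9530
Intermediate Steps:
z(T, M) = 2*T
h(d) = 59/2 (h(d) = ((59/d)*(d + d))/4 = ((59/d)*(2*d))/4 = (1/4)*118 = 59/2)
(z(50, 37) + 3008)/(h(67) + 1023) = (2*50 + 3008)/(59/2 + 1023) = (100 + 3008)/(2105/2) = 3108*(2/2105) = 6216/2105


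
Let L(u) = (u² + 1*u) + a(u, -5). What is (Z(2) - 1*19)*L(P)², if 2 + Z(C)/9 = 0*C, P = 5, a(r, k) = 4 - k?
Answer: -56277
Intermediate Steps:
L(u) = 9 + u + u² (L(u) = (u² + 1*u) + (4 - 1*(-5)) = (u² + u) + (4 + 5) = (u + u²) + 9 = 9 + u + u²)
Z(C) = -18 (Z(C) = -18 + 9*(0*C) = -18 + 9*0 = -18 + 0 = -18)
(Z(2) - 1*19)*L(P)² = (-18 - 1*19)*(9 + 5 + 5²)² = (-18 - 19)*(9 + 5 + 25)² = -37*39² = -37*1521 = -56277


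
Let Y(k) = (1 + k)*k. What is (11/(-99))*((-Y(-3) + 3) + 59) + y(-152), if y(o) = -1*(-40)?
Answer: 304/9 ≈ 33.778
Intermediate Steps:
Y(k) = k*(1 + k)
y(o) = 40
(11/(-99))*((-Y(-3) + 3) + 59) + y(-152) = (11/(-99))*((-(-3)*(1 - 3) + 3) + 59) + 40 = (11*(-1/99))*((-(-3)*(-2) + 3) + 59) + 40 = -((-1*6 + 3) + 59)/9 + 40 = -((-6 + 3) + 59)/9 + 40 = -(-3 + 59)/9 + 40 = -⅑*56 + 40 = -56/9 + 40 = 304/9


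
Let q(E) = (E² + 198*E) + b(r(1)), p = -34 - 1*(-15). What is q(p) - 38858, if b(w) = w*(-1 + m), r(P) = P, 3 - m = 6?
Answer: -42263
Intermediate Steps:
m = -3 (m = 3 - 1*6 = 3 - 6 = -3)
b(w) = -4*w (b(w) = w*(-1 - 3) = w*(-4) = -4*w)
p = -19 (p = -34 + 15 = -19)
q(E) = -4 + E² + 198*E (q(E) = (E² + 198*E) - 4*1 = (E² + 198*E) - 4 = -4 + E² + 198*E)
q(p) - 38858 = (-4 + (-19)² + 198*(-19)) - 38858 = (-4 + 361 - 3762) - 38858 = -3405 - 38858 = -42263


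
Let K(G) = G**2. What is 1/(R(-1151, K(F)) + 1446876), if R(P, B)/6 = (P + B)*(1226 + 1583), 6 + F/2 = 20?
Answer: -1/4738542 ≈ -2.1104e-7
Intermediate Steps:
F = 28 (F = -12 + 2*20 = -12 + 40 = 28)
R(P, B) = 16854*B + 16854*P (R(P, B) = 6*((P + B)*(1226 + 1583)) = 6*((B + P)*2809) = 6*(2809*B + 2809*P) = 16854*B + 16854*P)
1/(R(-1151, K(F)) + 1446876) = 1/((16854*28**2 + 16854*(-1151)) + 1446876) = 1/((16854*784 - 19398954) + 1446876) = 1/((13213536 - 19398954) + 1446876) = 1/(-6185418 + 1446876) = 1/(-4738542) = -1/4738542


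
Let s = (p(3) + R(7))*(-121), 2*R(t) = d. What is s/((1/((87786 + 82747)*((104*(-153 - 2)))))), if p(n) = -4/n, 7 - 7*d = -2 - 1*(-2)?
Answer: -831570067900/3 ≈ -2.7719e+11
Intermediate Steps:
d = 1 (d = 1 - (-2 - 1*(-2))/7 = 1 - (-2 + 2)/7 = 1 - ⅐*0 = 1 + 0 = 1)
R(t) = ½ (R(t) = (½)*1 = ½)
s = 605/6 (s = (-4/3 + ½)*(-121) = -⅚*(-121) = 605/6 ≈ 100.83)
s/((1/((87786 + 82747)*((104*(-153 - 2)))))) = 605/(6*((1/((87786 + 82747)*((104*(-153 - 2))))))) = 605/(6*((1/(170533*((104*(-155))))))) = 605/(6*(((1/170533)/(-16120)))) = 605/(6*(((1/170533)*(-1/16120)))) = 605/(6*(-1/2748991960)) = (605/6)*(-2748991960) = -831570067900/3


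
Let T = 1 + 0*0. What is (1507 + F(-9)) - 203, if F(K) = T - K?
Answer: 1314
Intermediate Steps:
T = 1 (T = 1 + 0 = 1)
F(K) = 1 - K
(1507 + F(-9)) - 203 = (1507 + (1 - 1*(-9))) - 203 = (1507 + (1 + 9)) - 203 = (1507 + 10) - 203 = 1517 - 203 = 1314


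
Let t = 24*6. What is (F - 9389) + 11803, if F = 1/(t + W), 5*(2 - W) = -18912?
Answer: 47415793/19642 ≈ 2414.0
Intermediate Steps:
t = 144
W = 18922/5 (W = 2 - ⅕*(-18912) = 2 + 18912/5 = 18922/5 ≈ 3784.4)
F = 5/19642 (F = 1/(144 + 18922/5) = 1/(19642/5) = 5/19642 ≈ 0.00025456)
(F - 9389) + 11803 = (5/19642 - 9389) + 11803 = -184418733/19642 + 11803 = 47415793/19642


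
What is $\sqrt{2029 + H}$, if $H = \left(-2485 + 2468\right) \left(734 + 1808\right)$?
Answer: $i \sqrt{41185} \approx 202.94 i$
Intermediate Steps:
$H = -43214$ ($H = \left(-17\right) 2542 = -43214$)
$\sqrt{2029 + H} = \sqrt{2029 - 43214} = \sqrt{-41185} = i \sqrt{41185}$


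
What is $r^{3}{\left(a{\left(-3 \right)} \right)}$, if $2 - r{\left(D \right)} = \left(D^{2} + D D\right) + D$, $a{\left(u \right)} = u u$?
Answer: $-4826809$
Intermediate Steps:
$a{\left(u \right)} = u^{2}$
$r{\left(D \right)} = 2 - D - 2 D^{2}$ ($r{\left(D \right)} = 2 - \left(\left(D^{2} + D D\right) + D\right) = 2 - \left(\left(D^{2} + D^{2}\right) + D\right) = 2 - \left(2 D^{2} + D\right) = 2 - \left(D + 2 D^{2}\right) = 2 - D - 2 D^{2}$)
$r^{3}{\left(a{\left(-3 \right)} \right)} = \left(2 - \left(-3\right)^{2} - 2 \left(\left(-3\right)^{2}\right)^{2}\right)^{3} = \left(2 - 9 - 2 \cdot 9^{2}\right)^{3} = \left(2 - 9 - 162\right)^{3} = \left(-169\right)^{3} = -4826809$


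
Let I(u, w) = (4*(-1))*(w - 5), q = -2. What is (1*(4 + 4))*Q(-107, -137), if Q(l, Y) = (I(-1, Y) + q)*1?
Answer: 4528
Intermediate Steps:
I(u, w) = 20 - 4*w (I(u, w) = -4*(-5 + w) = 20 - 4*w)
Q(l, Y) = 18 - 4*Y (Q(l, Y) = ((20 - 4*Y) - 2)*1 = (18 - 4*Y)*1 = 18 - 4*Y)
(1*(4 + 4))*Q(-107, -137) = (1*(4 + 4))*(18 - 4*(-137)) = (1*8)*(18 + 548) = 8*566 = 4528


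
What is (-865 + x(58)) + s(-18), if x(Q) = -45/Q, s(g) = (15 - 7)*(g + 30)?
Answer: -44647/58 ≈ -769.78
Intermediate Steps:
s(g) = 240 + 8*g (s(g) = 8*(30 + g) = 240 + 8*g)
(-865 + x(58)) + s(-18) = (-865 - 45/58) + (240 + 8*(-18)) = (-865 - 45*1/58) + (240 - 144) = (-865 - 45/58) + 96 = -50215/58 + 96 = -44647/58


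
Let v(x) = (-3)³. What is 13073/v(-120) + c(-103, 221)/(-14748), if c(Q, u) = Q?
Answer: -64265941/132732 ≈ -484.18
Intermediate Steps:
v(x) = -27
13073/v(-120) + c(-103, 221)/(-14748) = 13073/(-27) - 103/(-14748) = 13073*(-1/27) - 103*(-1/14748) = -13073/27 + 103/14748 = -64265941/132732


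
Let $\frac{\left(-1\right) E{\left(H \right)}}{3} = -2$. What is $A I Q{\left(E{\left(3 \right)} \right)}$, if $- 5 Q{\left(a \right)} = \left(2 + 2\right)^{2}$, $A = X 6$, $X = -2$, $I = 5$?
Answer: $192$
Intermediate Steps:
$E{\left(H \right)} = 6$ ($E{\left(H \right)} = \left(-3\right) \left(-2\right) = 6$)
$A = -12$ ($A = \left(-2\right) 6 = -12$)
$Q{\left(a \right)} = - \frac{16}{5}$ ($Q{\left(a \right)} = - \frac{\left(2 + 2\right)^{2}}{5} = - \frac{4^{2}}{5} = \left(- \frac{1}{5}\right) 16 = - \frac{16}{5}$)
$A I Q{\left(E{\left(3 \right)} \right)} = \left(-12\right) 5 \left(- \frac{16}{5}\right) = \left(-60\right) \left(- \frac{16}{5}\right) = 192$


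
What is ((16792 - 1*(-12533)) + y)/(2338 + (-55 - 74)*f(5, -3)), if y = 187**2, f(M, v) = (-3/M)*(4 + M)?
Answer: 321470/15173 ≈ 21.187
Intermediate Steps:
f(M, v) = -3*(4 + M)/M
y = 34969
((16792 - 1*(-12533)) + y)/(2338 + (-55 - 74)*f(5, -3)) = ((16792 - 1*(-12533)) + 34969)/(2338 + (-55 - 74)*(-3 - 12/5)) = ((16792 + 12533) + 34969)/(2338 - 129*(-3 - 12*1/5)) = (29325 + 34969)/(2338 - 129*(-3 - 12/5)) = 64294/(2338 - 129*(-27/5)) = 64294/(2338 + 3483/5) = 64294/(15173/5) = 64294*(5/15173) = 321470/15173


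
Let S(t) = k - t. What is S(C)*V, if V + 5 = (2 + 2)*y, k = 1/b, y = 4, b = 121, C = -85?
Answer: 10286/11 ≈ 935.09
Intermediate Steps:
k = 1/121 ≈ 0.0082645
S(t) = 1/121 - t
V = 11 (V = -5 + (2 + 2)*4 = -5 + 4*4 = -5 + 16 = 11)
S(C)*V = (1/121 - 1*(-85))*11 = (1/121 + 85)*11 = (10286/121)*11 = 10286/11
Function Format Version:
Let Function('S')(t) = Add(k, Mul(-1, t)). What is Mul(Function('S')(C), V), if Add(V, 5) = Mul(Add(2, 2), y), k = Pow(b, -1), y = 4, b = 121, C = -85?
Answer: Rational(10286, 11) ≈ 935.09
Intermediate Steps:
k = Rational(1, 121) (k = Pow(121, -1) = Rational(1, 121) ≈ 0.0082645)
Function('S')(t) = Add(Rational(1, 121), Mul(-1, t))
V = 11 (V = Add(-5, Mul(Add(2, 2), 4)) = Add(-5, Mul(4, 4)) = Add(-5, 16) = 11)
Mul(Function('S')(C), V) = Mul(Add(Rational(1, 121), Mul(-1, -85)), 11) = Mul(Add(Rational(1, 121), 85), 11) = Mul(Rational(10286, 121), 11) = Rational(10286, 11)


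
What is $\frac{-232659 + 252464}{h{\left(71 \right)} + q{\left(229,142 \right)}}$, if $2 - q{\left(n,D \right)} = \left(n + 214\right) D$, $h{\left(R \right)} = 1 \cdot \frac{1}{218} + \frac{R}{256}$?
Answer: $- \frac{552638720}{1755265349} \approx -0.31485$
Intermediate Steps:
$h{\left(R \right)} = \frac{1}{218} + \frac{R}{256}$ ($h{\left(R \right)} = 1 \cdot \frac{1}{218} + R \frac{1}{256} = \frac{1}{218} + \frac{R}{256}$)
$q{\left(n,D \right)} = 2 - D \left(214 + n\right)$ ($q{\left(n,D \right)} = 2 - \left(n + 214\right) D = 2 - \left(214 + n\right) D = 2 - D \left(214 + n\right)$)
$\frac{-232659 + 252464}{h{\left(71 \right)} + q{\left(229,142 \right)}} = \frac{-232659 + 252464}{\left(\frac{1}{218} + \frac{1}{256} \cdot 71\right) - \left(30386 + 32518\right)} = \frac{19805}{\left(\frac{1}{218} + \frac{71}{256}\right) - 62904} = \frac{19805}{\frac{7867}{27904} - 62904} = \frac{19805}{- \frac{1755265349}{27904}} = 19805 \left(- \frac{27904}{1755265349}\right) = - \frac{552638720}{1755265349}$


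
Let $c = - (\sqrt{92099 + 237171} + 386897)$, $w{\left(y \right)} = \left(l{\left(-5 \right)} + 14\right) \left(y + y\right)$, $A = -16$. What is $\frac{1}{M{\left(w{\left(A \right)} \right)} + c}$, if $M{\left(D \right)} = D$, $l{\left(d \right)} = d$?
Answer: $- \frac{77437}{29982378991} + \frac{\sqrt{329270}}{149911894955} \approx -2.5789 \cdot 10^{-6}$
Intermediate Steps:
$w{\left(y \right)} = 18 y$ ($w{\left(y \right)} = \left(-5 + 14\right) \left(y + y\right) = 9 \cdot 2 y = 18 y$)
$c = -386897 - \sqrt{329270}$ ($c = - (\sqrt{329270} + 386897) = - (386897 + \sqrt{329270}) = -386897 - \sqrt{329270} \approx -3.8747 \cdot 10^{5}$)
$\frac{1}{M{\left(w{\left(A \right)} \right)} + c} = \frac{1}{18 \left(-16\right) - \left(386897 + \sqrt{329270}\right)} = \frac{1}{-288 - \left(386897 + \sqrt{329270}\right)} = \frac{1}{-387185 - \sqrt{329270}}$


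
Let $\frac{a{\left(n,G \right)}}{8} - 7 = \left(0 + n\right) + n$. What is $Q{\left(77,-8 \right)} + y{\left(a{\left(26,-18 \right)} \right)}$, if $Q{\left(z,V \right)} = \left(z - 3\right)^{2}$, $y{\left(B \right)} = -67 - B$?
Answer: $4937$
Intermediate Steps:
$a{\left(n,G \right)} = 56 + 16 n$ ($a{\left(n,G \right)} = 56 + 8 \left(\left(0 + n\right) + n\right) = 56 + 8 \left(n + n\right) = 56 + 8 \cdot 2 n = 56 + 16 n$)
$Q{\left(z,V \right)} = \left(-3 + z\right)^{2}$
$Q{\left(77,-8 \right)} + y{\left(a{\left(26,-18 \right)} \right)} = \left(-3 + 77\right)^{2} - \left(123 + 416\right) = 74^{2} - 539 = 5476 - 539 = 4937$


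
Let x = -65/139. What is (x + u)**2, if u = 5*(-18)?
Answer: 158130625/19321 ≈ 8184.4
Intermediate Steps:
u = -90
x = -65/139 (x = -65*1/139 = -65/139 ≈ -0.46763)
(x + u)**2 = (-65/139 - 90)**2 = (-12575/139)**2 = 158130625/19321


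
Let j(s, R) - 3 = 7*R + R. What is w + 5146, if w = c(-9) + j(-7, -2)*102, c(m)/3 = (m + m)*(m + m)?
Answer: 4792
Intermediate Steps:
c(m) = 12*m² (c(m) = 3*((m + m)*(m + m)) = 3*((2*m)*(2*m)) = 3*(4*m²) = 12*m²)
j(s, R) = 3 + 8*R (j(s, R) = 3 + (7*R + R) = 3 + 8*R)
w = -354 (w = 12*(-9)² + (3 + 8*(-2))*102 = 12*81 + (3 - 16)*102 = 972 - 13*102 = 972 - 1326 = -354)
w + 5146 = -354 + 5146 = 4792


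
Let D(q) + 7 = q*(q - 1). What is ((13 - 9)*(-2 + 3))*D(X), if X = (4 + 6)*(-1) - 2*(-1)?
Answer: 260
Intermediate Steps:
X = -8 (X = 10*(-1) + 2 = -10 + 2 = -8)
D(q) = -7 + q*(-1 + q) (D(q) = -7 + q*(q - 1) = -7 + q*(-1 + q))
((13 - 9)*(-2 + 3))*D(X) = ((13 - 9)*(-2 + 3))*(-7 + (-8)² - 1*(-8)) = (4*1)*(-7 + 64 + 8) = 4*65 = 260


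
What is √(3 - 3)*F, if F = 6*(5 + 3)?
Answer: 0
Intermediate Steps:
F = 48 (F = 6*8 = 48)
√(3 - 3)*F = √(3 - 3)*48 = √0*48 = 0*48 = 0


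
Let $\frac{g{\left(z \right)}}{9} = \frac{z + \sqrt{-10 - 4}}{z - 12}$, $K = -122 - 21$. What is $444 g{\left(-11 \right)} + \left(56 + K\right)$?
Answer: $\frac{41955}{23} - \frac{3996 i \sqrt{14}}{23} \approx 1824.1 - 650.07 i$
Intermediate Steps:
$K = -143$
$g{\left(z \right)} = \frac{9 \left(z + i \sqrt{14}\right)}{-12 + z}$ ($g{\left(z \right)} = 9 \frac{z + \sqrt{-10 - 4}}{z - 12} = 9 \frac{z + \sqrt{-14}}{-12 + z} = 9 \frac{z + i \sqrt{14}}{-12 + z} = \frac{9 \left(z + i \sqrt{14}\right)}{-12 + z}$)
$444 g{\left(-11 \right)} + \left(56 + K\right) = 444 \frac{9 \left(-11 + i \sqrt{14}\right)}{-12 - 11} + \left(56 - 143\right) = 444 \frac{9 \left(-11 + i \sqrt{14}\right)}{-23} - 87 = 444 \cdot 9 \left(- \frac{1}{23}\right) \left(-11 + i \sqrt{14}\right) - 87 = 444 \left(\frac{99}{23} - \frac{9 i \sqrt{14}}{23}\right) - 87 = \left(\frac{43956}{23} - \frac{3996 i \sqrt{14}}{23}\right) - 87 = \frac{41955}{23} - \frac{3996 i \sqrt{14}}{23}$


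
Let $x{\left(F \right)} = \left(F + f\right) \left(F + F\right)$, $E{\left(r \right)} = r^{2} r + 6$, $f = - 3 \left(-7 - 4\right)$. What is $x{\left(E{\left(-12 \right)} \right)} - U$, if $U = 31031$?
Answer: $5785885$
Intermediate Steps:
$f = 33$ ($f = \left(-3\right) \left(-11\right) = 33$)
$E{\left(r \right)} = 6 + r^{3}$ ($E{\left(r \right)} = r^{3} + 6 = 6 + r^{3}$)
$x{\left(F \right)} = 2 F \left(33 + F\right)$ ($x{\left(F \right)} = \left(F + 33\right) \left(F + F\right) = \left(33 + F\right) 2 F = 2 F \left(33 + F\right)$)
$x{\left(E{\left(-12 \right)} \right)} - U = 2 \left(6 + \left(-12\right)^{3}\right) \left(33 + \left(6 + \left(-12\right)^{3}\right)\right) - 31031 = 2 \left(6 - 1728\right) \left(33 + \left(6 - 1728\right)\right) - 31031 = 2 \left(-1722\right) \left(33 - 1722\right) - 31031 = 2 \left(-1722\right) \left(-1689\right) - 31031 = 5816916 - 31031 = 5785885$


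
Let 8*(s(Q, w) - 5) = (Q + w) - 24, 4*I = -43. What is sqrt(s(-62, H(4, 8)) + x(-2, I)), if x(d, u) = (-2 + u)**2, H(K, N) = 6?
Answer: sqrt(2521)/4 ≈ 12.552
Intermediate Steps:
I = -43/4 (I = (1/4)*(-43) = -43/4 ≈ -10.750)
s(Q, w) = 2 + Q/8 + w/8 (s(Q, w) = 5 + ((Q + w) - 24)/8 = 5 + (-24 + Q + w)/8 = 5 + (-3 + Q/8 + w/8) = 2 + Q/8 + w/8)
sqrt(s(-62, H(4, 8)) + x(-2, I)) = sqrt((2 + (1/8)*(-62) + (1/8)*6) + (-2 - 43/4)**2) = sqrt((2 - 31/4 + 3/4) + (-51/4)**2) = sqrt(-5 + 2601/16) = sqrt(2521/16) = sqrt(2521)/4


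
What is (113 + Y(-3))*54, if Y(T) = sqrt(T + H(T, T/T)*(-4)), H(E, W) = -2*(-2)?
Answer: 6102 + 54*I*sqrt(19) ≈ 6102.0 + 235.38*I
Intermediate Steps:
H(E, W) = 4
Y(T) = sqrt(-16 + T) (Y(T) = sqrt(T + 4*(-4)) = sqrt(T - 16) = sqrt(-16 + T))
(113 + Y(-3))*54 = (113 + sqrt(-16 - 3))*54 = (113 + sqrt(-19))*54 = (113 + I*sqrt(19))*54 = 6102 + 54*I*sqrt(19)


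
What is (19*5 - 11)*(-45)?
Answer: -3780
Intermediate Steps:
(19*5 - 11)*(-45) = (95 - 11)*(-45) = 84*(-45) = -3780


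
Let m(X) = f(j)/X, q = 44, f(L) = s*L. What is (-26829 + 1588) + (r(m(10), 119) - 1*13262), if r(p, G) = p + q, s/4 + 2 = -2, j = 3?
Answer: -192319/5 ≈ -38464.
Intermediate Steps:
s = -16 (s = -8 + 4*(-2) = -8 - 8 = -16)
f(L) = -16*L
m(X) = -48/X (m(X) = (-16*3)/X = -48/X)
r(p, G) = 44 + p (r(p, G) = p + 44 = 44 + p)
(-26829 + 1588) + (r(m(10), 119) - 1*13262) = (-26829 + 1588) + ((44 - 48/10) - 1*13262) = -25241 + ((44 - 48*⅒) - 13262) = -25241 + ((44 - 24/5) - 13262) = -25241 + (196/5 - 13262) = -25241 - 66114/5 = -192319/5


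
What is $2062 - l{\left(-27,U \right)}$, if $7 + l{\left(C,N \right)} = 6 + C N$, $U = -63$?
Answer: $362$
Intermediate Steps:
$l{\left(C,N \right)} = -1 + C N$ ($l{\left(C,N \right)} = -7 + \left(6 + C N\right) = -1 + C N$)
$2062 - l{\left(-27,U \right)} = 2062 - \left(-1 - -1701\right) = 2062 - \left(-1 + 1701\right) = 2062 - 1700 = 362$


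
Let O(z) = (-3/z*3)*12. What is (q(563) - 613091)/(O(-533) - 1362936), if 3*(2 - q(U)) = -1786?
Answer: 979377373/2179334340 ≈ 0.44939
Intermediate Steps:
O(z) = -108/z (O(z) = -9/z*12 = -108/z)
q(U) = 1792/3 (q(U) = 2 - 1/3*(-1786) = 2 + 1786/3 = 1792/3)
(q(563) - 613091)/(O(-533) - 1362936) = (1792/3 - 613091)/(-108/(-533) - 1362936) = -1837481/(3*(-108*(-1/533) - 1362936)) = -1837481/(3*(108/533 - 1362936)) = -1837481/(3*(-726444780/533)) = -1837481/3*(-533/726444780) = 979377373/2179334340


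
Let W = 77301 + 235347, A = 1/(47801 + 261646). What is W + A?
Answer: 96747985657/309447 ≈ 3.1265e+5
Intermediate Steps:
A = 1/309447 ≈ 3.2316e-6
W = 312648
W + A = 312648 + 1/309447 = 96747985657/309447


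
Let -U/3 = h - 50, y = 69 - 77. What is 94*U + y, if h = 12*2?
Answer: 7324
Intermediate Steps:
h = 24
y = -8
U = 78 (U = -3*(24 - 50) = -3*(-26) = 78)
94*U + y = 94*78 - 8 = 7332 - 8 = 7324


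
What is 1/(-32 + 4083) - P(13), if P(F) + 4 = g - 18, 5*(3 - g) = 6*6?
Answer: 530686/20255 ≈ 26.200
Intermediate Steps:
g = -21/5 (g = 3 - 6*6/5 = 3 - ⅕*36 = 3 - 36/5 = -21/5 ≈ -4.2000)
P(F) = -131/5 (P(F) = -4 + (-21/5 - 18) = -4 - 111/5 = -131/5)
1/(-32 + 4083) - P(13) = 1/(-32 + 4083) - 1*(-131/5) = 1/4051 + 131/5 = 530686/20255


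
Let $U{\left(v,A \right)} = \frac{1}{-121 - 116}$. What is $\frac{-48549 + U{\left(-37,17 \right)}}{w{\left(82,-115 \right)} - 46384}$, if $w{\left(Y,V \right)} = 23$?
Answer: $\frac{11506114}{10987557} \approx 1.0472$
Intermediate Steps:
$U{\left(v,A \right)} = - \frac{1}{237}$ ($U{\left(v,A \right)} = \frac{1}{-237} = - \frac{1}{237}$)
$\frac{-48549 + U{\left(-37,17 \right)}}{w{\left(82,-115 \right)} - 46384} = \frac{-48549 - \frac{1}{237}}{23 - 46384} = - \frac{11506114}{237 \left(-46361\right)} = \left(- \frac{11506114}{237}\right) \left(- \frac{1}{46361}\right) = \frac{11506114}{10987557}$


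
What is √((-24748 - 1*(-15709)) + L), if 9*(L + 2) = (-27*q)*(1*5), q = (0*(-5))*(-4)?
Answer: I*√9041 ≈ 95.084*I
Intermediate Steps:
q = 0 (q = 0*(-4) = 0)
L = -2 (L = -2 + ((-27*0)*(1*5))/9 = -2 + (0*5)/9 = -2 + (⅑)*0 = -2 + 0 = -2)
√((-24748 - 1*(-15709)) + L) = √((-24748 - 1*(-15709)) - 2) = √((-24748 + 15709) - 2) = √(-9039 - 2) = √(-9041) = I*√9041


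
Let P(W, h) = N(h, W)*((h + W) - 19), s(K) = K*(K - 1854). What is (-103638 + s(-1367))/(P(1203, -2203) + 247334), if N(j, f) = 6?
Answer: 4299469/241220 ≈ 17.824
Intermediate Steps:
s(K) = K*(-1854 + K)
P(W, h) = -114 + 6*W + 6*h (P(W, h) = 6*((h + W) - 19) = 6*((W + h) - 19) = 6*(-19 + W + h) = -114 + 6*W + 6*h)
(-103638 + s(-1367))/(P(1203, -2203) + 247334) = (-103638 - 1367*(-1854 - 1367))/((-114 + 6*1203 + 6*(-2203)) + 247334) = (-103638 - 1367*(-3221))/((-114 + 7218 - 13218) + 247334) = (-103638 + 4403107)/(-6114 + 247334) = 4299469/241220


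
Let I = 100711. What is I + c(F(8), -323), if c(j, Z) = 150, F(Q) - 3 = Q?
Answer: 100861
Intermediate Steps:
F(Q) = 3 + Q
I + c(F(8), -323) = 100711 + 150 = 100861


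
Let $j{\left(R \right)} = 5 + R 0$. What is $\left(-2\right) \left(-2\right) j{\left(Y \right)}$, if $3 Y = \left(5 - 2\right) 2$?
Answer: $20$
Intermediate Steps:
$Y = 2$ ($Y = \frac{\left(5 - 2\right) 2}{3} = \frac{3 \cdot 2}{3} = \frac{1}{3} \cdot 6 = 2$)
$j{\left(R \right)} = 5$ ($j{\left(R \right)} = 5 + 0 = 5$)
$\left(-2\right) \left(-2\right) j{\left(Y \right)} = \left(-2\right) \left(-2\right) 5 = 4 \cdot 5 = 20$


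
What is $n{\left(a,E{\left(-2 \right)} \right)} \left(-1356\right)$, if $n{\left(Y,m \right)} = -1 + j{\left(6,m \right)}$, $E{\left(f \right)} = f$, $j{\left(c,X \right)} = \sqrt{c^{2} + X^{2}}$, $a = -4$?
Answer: $1356 - 2712 \sqrt{10} \approx -7220.1$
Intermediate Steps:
$j{\left(c,X \right)} = \sqrt{X^{2} + c^{2}}$
$n{\left(Y,m \right)} = -1 + \sqrt{36 + m^{2}}$ ($n{\left(Y,m \right)} = -1 + \sqrt{m^{2} + 6^{2}} = -1 + \sqrt{m^{2} + 36} = -1 + \sqrt{36 + m^{2}}$)
$n{\left(a,E{\left(-2 \right)} \right)} \left(-1356\right) = \left(-1 + \sqrt{36 + \left(-2\right)^{2}}\right) \left(-1356\right) = \left(-1 + \sqrt{36 + 4}\right) \left(-1356\right) = \left(-1 + \sqrt{40}\right) \left(-1356\right) = \left(-1 + 2 \sqrt{10}\right) \left(-1356\right) = 1356 - 2712 \sqrt{10}$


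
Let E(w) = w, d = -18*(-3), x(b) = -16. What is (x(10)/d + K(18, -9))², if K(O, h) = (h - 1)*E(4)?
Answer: 1183744/729 ≈ 1623.8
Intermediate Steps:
d = 54
K(O, h) = -4 + 4*h (K(O, h) = (h - 1)*4 = (-1 + h)*4 = -4 + 4*h)
(x(10)/d + K(18, -9))² = (-16/54 + (-4 + 4*(-9)))² = (-16*1/54 + (-4 - 36))² = (-8/27 - 40)² = (-1088/27)² = 1183744/729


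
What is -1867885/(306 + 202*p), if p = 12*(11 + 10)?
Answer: -373577/10242 ≈ -36.475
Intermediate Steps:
p = 252 (p = 12*21 = 252)
-1867885/(306 + 202*p) = -1867885/(306 + 202*252) = -1867885/(306 + 50904) = -1867885/51210 = -1867885*1/51210 = -373577/10242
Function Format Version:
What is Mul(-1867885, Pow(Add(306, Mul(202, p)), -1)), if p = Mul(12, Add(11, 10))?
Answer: Rational(-373577, 10242) ≈ -36.475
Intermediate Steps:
p = 252 (p = Mul(12, 21) = 252)
Mul(-1867885, Pow(Add(306, Mul(202, p)), -1)) = Mul(-1867885, Pow(Add(306, Mul(202, 252)), -1)) = Mul(-1867885, Pow(Add(306, 50904), -1)) = Mul(-1867885, Pow(51210, -1)) = Mul(-1867885, Rational(1, 51210)) = Rational(-373577, 10242)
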